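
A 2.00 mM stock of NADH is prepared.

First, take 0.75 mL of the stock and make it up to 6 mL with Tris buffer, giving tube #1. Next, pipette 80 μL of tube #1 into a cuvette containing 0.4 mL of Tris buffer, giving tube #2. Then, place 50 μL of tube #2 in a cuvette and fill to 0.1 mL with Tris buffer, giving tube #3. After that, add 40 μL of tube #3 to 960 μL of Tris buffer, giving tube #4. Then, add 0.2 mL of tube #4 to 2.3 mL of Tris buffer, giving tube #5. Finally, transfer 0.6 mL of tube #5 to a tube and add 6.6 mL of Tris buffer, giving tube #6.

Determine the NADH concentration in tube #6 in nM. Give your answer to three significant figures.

5.56 nM

Step 1: 0.75 mL brought to 6 mL → factor 6/0.75 = 8
Step 2: 80 μL + 0.4 mL = 480 μL total → factor 480/80 = 6
Step 3: 50 μL brought to 0.1 mL → factor 100/50 = 2
Step 4: 40 μL + 960 μL = 1000 μL total → factor 1000/40 = 25
Step 5: 0.2 mL + 2.3 mL = 2.5 mL total → factor 2.5/0.2 = 12.5
Step 6: 0.6 mL + 6.6 mL = 7.2 mL total → factor 7.2/0.6 = 12
Overall dilution factor = 8 × 6 × 2 × 25 × 12.5 × 12 = 3.6 × 10^5
Final = 2.00 mM / 3.6 × 10^5 = 5.556 × 10^-6 mM = 5.56 nM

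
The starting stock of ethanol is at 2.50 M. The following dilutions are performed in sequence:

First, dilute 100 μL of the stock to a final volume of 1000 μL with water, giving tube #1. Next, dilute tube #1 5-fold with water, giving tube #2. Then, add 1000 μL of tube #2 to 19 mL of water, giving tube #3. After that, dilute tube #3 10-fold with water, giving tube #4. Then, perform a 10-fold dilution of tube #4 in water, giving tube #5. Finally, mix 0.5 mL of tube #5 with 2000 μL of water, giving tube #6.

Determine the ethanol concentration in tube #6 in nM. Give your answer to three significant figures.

Step 1: 100 μL brought to 1000 μL → factor 1000/100 = 10
Step 2: 5-fold → factor 5
Step 3: 1000 μL + 19 mL = 20000 μL total → factor 20000/1000 = 20
Step 4: 10-fold → factor 10
Step 5: 10-fold → factor 10
Step 6: 0.5 mL + 2000 μL = 2.5 mL total → factor 2.5/0.5 = 5
Overall dilution factor = 10 × 5 × 20 × 10 × 10 × 5 = 5 × 10^5
Final = 2.50 M / 5 × 10^5 = 5.000 × 10^-6 M = 5.00 × 10^3 nM

5.00 × 10^3 nM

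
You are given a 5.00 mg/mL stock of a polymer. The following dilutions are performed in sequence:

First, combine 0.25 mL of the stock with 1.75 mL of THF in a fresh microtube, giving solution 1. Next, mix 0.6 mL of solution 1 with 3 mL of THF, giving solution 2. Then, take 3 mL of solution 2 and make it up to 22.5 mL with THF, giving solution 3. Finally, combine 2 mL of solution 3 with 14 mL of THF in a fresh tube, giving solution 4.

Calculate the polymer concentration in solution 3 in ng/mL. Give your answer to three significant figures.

1.39 × 10^4 ng/mL

Step 1: 0.25 mL + 1.75 mL = 2 mL total → factor 2/0.25 = 8
Step 2: 0.6 mL + 3 mL = 3.6 mL total → factor 3.6/0.6 = 6
Step 3: 3 mL brought to 22.5 mL → factor 22.5/3 = 7.5
Dilution factor through solution 3 = 8 × 6 × 7.5 = 360
[solution 3] = 5.00 mg/mL / 360 = 0.01389 mg/mL = 1.39 × 10^4 ng/mL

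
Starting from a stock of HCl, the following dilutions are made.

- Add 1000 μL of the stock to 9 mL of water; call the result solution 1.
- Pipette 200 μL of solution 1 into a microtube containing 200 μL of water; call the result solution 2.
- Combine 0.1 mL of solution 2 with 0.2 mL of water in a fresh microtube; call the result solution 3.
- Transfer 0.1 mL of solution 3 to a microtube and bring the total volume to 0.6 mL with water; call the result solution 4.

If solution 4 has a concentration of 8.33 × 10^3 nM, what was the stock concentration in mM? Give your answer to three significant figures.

Step 1: 1000 μL + 9 mL = 10000 μL total → factor 10000/1000 = 10
Step 2: 200 μL + 200 μL = 400 μL total → factor 400/200 = 2
Step 3: 0.1 mL + 0.2 mL = 0.3 mL total → factor 0.3/0.1 = 3
Step 4: 0.1 mL brought to 0.6 mL → factor 0.6/0.1 = 6
Overall dilution factor = 10 × 2 × 3 × 6 = 360
Stock = 8.33 × 10^3 nM × 360 = 2.999 × 10^6 nM = 3.00 mM

3.00 mM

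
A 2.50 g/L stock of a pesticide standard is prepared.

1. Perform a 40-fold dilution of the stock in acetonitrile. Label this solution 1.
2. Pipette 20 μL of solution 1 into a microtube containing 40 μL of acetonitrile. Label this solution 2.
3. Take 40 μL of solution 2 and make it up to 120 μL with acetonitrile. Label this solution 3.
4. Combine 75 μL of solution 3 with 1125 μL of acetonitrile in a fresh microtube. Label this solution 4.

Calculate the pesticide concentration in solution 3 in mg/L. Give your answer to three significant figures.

Step 1: 40-fold → factor 40
Step 2: 20 μL + 40 μL = 60 μL total → factor 60/20 = 3
Step 3: 40 μL brought to 120 μL → factor 120/40 = 3
Dilution factor through solution 3 = 40 × 3 × 3 = 360
[solution 3] = 2.50 g/L / 360 = 0.006944 g/L = 6.94 mg/L

6.94 mg/L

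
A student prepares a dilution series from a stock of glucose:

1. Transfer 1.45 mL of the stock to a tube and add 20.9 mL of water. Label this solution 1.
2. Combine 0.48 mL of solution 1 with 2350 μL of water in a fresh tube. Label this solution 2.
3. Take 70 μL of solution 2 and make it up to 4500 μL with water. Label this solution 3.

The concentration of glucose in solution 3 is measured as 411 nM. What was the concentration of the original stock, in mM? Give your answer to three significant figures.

Step 1: 1.45 mL + 20.9 mL = 22.35 mL total → factor 22.35/1.45 = 15.414
Step 2: 0.48 mL + 2350 μL = 2.83 mL total → factor 2.83/0.48 = 5.8958
Step 3: 70 μL brought to 4500 μL → factor 4500/70 = 64.286
Overall dilution factor = 15.414 × 5.8958 × 64.286 = 5842.1
Stock = 411 nM × 5842.1 = 2.401 × 10^6 nM = 2.40 mM

2.40 mM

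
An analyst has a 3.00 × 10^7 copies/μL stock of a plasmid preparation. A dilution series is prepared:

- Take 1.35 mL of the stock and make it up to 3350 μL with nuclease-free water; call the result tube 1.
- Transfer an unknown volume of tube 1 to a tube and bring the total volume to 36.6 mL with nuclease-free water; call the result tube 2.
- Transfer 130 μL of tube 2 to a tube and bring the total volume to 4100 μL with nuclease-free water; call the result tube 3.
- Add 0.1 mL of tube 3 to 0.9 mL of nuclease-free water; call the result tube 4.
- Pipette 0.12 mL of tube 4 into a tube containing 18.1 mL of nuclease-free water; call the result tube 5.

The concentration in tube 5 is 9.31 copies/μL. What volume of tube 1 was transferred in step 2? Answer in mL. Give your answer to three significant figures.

1.35 mL

Step 1: 1.35 mL brought to 3350 μL → factor 3.35/1.35 = 2.4815
Step 2: v brought to 36.6 mL → factor = 36.6 mL/v
Step 3: 130 μL brought to 4100 μL → factor 4100/130 = 31.538
Step 4: 0.1 mL + 0.9 mL = 1 mL total → factor 1/0.1 = 10
Step 5: 0.12 mL + 18.1 mL = 18.22 mL total → factor 18.22/0.12 = 151.83
Product of known-step factors = 1.1883 × 10^5
Overall factor = 3.00 × 10^7 copies/μL / (9.31 copies/μL) = 3.2223 × 10^6
Step-2 factor = 3.2223 × 10^6 / 1.1883 × 10^5 = 27.118
v = 36.6 mL / 27.118 = 1.35 mL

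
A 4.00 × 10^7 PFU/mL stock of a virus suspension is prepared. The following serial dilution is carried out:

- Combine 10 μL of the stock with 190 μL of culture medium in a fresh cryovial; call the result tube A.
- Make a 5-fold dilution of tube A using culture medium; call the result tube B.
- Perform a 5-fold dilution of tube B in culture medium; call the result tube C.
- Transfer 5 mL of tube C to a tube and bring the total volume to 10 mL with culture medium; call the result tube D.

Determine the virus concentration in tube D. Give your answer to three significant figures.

Step 1: 10 μL + 190 μL = 200 μL total → factor 200/10 = 20
Step 2: 5-fold → factor 5
Step 3: 5-fold → factor 5
Step 4: 5 mL brought to 10 mL → factor 10/5 = 2
Overall dilution factor = 20 × 5 × 5 × 2 = 1000
Final = 4.00 × 10^7 PFU/mL / 1000 = 4.00 × 10^4 PFU/mL

4.00 × 10^4 PFU/mL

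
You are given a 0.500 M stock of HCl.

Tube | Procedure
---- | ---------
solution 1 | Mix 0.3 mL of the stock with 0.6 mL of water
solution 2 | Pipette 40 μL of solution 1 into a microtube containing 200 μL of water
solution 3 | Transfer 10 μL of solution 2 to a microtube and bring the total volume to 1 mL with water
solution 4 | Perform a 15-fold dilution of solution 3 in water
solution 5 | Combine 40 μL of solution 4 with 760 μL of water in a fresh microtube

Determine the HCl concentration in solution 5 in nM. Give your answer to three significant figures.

Step 1: 0.3 mL + 0.6 mL = 0.9 mL total → factor 0.9/0.3 = 3
Step 2: 40 μL + 200 μL = 240 μL total → factor 240/40 = 6
Step 3: 10 μL brought to 1 mL → factor 1000/10 = 100
Step 4: 15-fold → factor 15
Step 5: 40 μL + 760 μL = 800 μL total → factor 800/40 = 20
Overall dilution factor = 3 × 6 × 100 × 15 × 20 = 5.4 × 10^5
Final = 0.500 M / 5.4 × 10^5 = 9.259 × 10^-7 M = 926 nM

926 nM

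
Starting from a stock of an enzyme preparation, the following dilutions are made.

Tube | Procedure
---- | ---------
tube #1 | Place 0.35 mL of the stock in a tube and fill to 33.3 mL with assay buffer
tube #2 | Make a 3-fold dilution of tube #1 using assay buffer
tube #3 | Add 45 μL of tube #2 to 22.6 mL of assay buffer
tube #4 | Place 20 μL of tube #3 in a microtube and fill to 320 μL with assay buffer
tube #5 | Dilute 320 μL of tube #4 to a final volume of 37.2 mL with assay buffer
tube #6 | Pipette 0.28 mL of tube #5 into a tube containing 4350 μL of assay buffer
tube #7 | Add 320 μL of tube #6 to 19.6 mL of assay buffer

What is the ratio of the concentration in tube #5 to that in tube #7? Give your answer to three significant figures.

Step 1: 0.35 mL brought to 33.3 mL → factor 33.3/0.35 = 95.143
Step 2: 3-fold → factor 3
Step 3: 45 μL + 22.6 mL = 22645 μL total → factor 22645/45 = 503.22
Step 4: 20 μL brought to 320 μL → factor 320/20 = 16
Step 5: 320 μL brought to 37.2 mL → factor 37200/320 = 116.25
Step 6: 0.28 mL + 4350 μL = 4.63 mL total → factor 4.63/0.28 = 16.536
Step 7: 320 μL + 19.6 mL = 19920 μL total → factor 19920/320 = 62.25
Dilution factor to tube #5 = 2.6716 × 10^8; to tube #7 = 2.75 × 10^11
[tube #5]/[tube #7] = (factor to tube #7)/(factor to tube #5) = 2.75 × 10^11/2.6716 × 10^8 = 1.03 × 10^3

1.03 × 10^3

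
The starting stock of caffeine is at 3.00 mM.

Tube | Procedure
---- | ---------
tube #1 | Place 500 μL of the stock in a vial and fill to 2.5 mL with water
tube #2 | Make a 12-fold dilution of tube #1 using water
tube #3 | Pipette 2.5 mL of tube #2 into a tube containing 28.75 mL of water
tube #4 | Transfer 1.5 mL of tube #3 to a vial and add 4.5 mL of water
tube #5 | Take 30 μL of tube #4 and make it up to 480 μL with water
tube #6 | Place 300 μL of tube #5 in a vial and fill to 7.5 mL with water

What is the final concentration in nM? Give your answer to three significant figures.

Step 1: 500 μL brought to 2.5 mL → factor 2500/500 = 5
Step 2: 12-fold → factor 12
Step 3: 2.5 mL + 28.75 mL = 31.25 mL total → factor 31.25/2.5 = 12.5
Step 4: 1.5 mL + 4.5 mL = 6 mL total → factor 6/1.5 = 4
Step 5: 30 μL brought to 480 μL → factor 480/30 = 16
Step 6: 300 μL brought to 7.5 mL → factor 7500/300 = 25
Overall dilution factor = 5 × 12 × 12.5 × 4 × 16 × 25 = 1.2 × 10^6
Final = 3.00 mM / 1.2 × 10^6 = 2.500 × 10^-6 mM = 2.50 nM

2.50 nM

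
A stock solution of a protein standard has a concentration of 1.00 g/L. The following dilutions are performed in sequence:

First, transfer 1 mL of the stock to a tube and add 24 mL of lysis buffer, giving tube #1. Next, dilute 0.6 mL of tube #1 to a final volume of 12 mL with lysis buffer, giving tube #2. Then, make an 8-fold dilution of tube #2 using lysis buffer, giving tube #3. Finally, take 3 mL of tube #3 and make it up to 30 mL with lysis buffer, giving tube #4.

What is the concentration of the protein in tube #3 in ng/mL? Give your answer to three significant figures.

250 ng/mL

Step 1: 1 mL + 24 mL = 25 mL total → factor 25/1 = 25
Step 2: 0.6 mL brought to 12 mL → factor 12/0.6 = 20
Step 3: 8-fold → factor 8
Dilution factor through tube #3 = 25 × 20 × 8 = 4000
[tube #3] = 1.00 g/L / 4000 = 0.0002500 g/L = 250 ng/mL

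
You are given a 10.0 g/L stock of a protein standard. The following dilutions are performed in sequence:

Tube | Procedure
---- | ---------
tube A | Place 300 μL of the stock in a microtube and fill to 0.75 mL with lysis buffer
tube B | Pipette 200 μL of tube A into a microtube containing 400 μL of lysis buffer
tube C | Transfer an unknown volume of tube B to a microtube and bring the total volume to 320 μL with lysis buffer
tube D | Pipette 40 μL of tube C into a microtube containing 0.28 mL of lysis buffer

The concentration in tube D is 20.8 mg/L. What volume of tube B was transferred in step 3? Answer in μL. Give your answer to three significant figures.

Step 1: 300 μL brought to 0.75 mL → factor 750/300 = 2.5
Step 2: 200 μL + 400 μL = 600 μL total → factor 600/200 = 3
Step 3: v brought to 320 μL → factor = 320 μL/v
Step 4: 40 μL + 0.28 mL = 320 μL total → factor 320/40 = 8
Product of known-step factors = 60
Overall factor = 10.0 g/L / (20.8 mg/L) = 480.77
Step-3 factor = 480.77 / 60 = 8.0128
v = 320 μL / 8.0128 = 39.9 μL

39.9 μL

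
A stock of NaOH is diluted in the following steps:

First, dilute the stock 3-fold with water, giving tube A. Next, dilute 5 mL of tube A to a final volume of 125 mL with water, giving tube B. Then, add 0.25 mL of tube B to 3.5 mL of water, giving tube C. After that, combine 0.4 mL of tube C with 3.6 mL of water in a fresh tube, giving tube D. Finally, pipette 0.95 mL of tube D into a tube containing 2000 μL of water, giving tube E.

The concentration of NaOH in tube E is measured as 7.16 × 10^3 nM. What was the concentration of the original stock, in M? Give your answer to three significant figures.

0.250 M

Step 1: 3-fold → factor 3
Step 2: 5 mL brought to 125 mL → factor 125/5 = 25
Step 3: 0.25 mL + 3.5 mL = 3.75 mL total → factor 3.75/0.25 = 15
Step 4: 0.4 mL + 3.6 mL = 4 mL total → factor 4/0.4 = 10
Step 5: 0.95 mL + 2000 μL = 2.95 mL total → factor 2.95/0.95 = 3.1053
Overall dilution factor = 3 × 25 × 15 × 10 × 3.1053 = 34934
Stock = 7.16 × 10^3 nM × 34934 = 2.501 × 10^8 nM = 0.250 M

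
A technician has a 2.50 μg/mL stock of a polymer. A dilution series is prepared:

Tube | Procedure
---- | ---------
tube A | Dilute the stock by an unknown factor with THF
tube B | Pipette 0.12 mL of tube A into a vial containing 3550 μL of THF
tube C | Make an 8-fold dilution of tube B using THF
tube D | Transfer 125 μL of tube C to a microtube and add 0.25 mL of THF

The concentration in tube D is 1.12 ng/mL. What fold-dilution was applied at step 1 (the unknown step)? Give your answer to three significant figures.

3.04-fold

Step 1: unknown factor x
Step 2: 0.12 mL + 3550 μL = 3.67 mL total → factor 3.67/0.12 = 30.583
Step 3: 8-fold → factor 8
Step 4: 125 μL + 0.25 mL = 375 μL total → factor 375/125 = 3
Product of known-step factors = 734
Overall factor = 2.50 μg/mL / (1.12 ng/mL) = 2232.1
x = 2232.1 / 734 = 3.04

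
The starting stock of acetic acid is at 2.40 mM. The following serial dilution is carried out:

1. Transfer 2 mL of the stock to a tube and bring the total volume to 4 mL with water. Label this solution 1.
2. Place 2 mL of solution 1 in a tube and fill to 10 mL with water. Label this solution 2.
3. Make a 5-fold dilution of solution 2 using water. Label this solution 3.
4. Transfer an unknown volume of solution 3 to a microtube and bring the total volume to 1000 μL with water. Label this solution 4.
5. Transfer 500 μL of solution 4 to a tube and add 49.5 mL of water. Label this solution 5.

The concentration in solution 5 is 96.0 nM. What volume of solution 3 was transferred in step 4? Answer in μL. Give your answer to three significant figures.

Step 1: 2 mL brought to 4 mL → factor 4/2 = 2
Step 2: 2 mL brought to 10 mL → factor 10/2 = 5
Step 3: 5-fold → factor 5
Step 4: v brought to 1000 μL → factor = 1000 μL/v
Step 5: 500 μL + 49.5 mL = 50000 μL total → factor 50000/500 = 100
Product of known-step factors = 5000
Overall factor = 2.40 mM / (96.0 nM) = 25000
Step-4 factor = 25000 / 5000 = 5
v = 1000 μL / 5 = 200 μL

200 μL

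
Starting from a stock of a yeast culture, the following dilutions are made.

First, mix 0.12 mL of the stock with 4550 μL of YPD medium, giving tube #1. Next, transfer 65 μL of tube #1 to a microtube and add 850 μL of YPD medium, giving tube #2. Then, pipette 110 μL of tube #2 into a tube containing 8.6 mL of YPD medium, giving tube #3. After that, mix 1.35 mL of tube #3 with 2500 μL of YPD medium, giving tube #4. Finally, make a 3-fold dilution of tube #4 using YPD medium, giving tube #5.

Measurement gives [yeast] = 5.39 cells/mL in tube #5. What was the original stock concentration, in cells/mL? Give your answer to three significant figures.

2.00 × 10^6 cells/mL

Step 1: 0.12 mL + 4550 μL = 4.67 mL total → factor 4.67/0.12 = 38.917
Step 2: 65 μL + 850 μL = 915 μL total → factor 915/65 = 14.077
Step 3: 110 μL + 8.6 mL = 8710 μL total → factor 8710/110 = 79.182
Step 4: 1.35 mL + 2500 μL = 3.85 mL total → factor 3.85/1.35 = 2.8519
Step 5: 3-fold → factor 3
Overall dilution factor = 38.917 × 14.077 × 79.182 × 2.8519 × 3 = 3.7112 × 10^5
Stock = 5.39 cells/mL × 3.7112 × 10^5 = 2.00 × 10^6 cells/mL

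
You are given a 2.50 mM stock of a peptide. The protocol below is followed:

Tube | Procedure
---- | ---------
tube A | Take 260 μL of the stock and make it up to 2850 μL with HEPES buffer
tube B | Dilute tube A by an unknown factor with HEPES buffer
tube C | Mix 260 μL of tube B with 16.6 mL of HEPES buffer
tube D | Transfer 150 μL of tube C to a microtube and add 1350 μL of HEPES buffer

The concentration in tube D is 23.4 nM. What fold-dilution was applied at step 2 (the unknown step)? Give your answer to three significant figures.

15.0-fold

Step 1: 260 μL brought to 2850 μL → factor 2850/260 = 10.962
Step 2: unknown factor x
Step 3: 260 μL + 16.6 mL = 16860 μL total → factor 16860/260 = 64.846
Step 4: 150 μL + 1350 μL = 1500 μL total → factor 1500/150 = 10
Product of known-step factors = 7108.1
Overall factor = 2.50 mM / (23.4 nM) = 1.0684 × 10^5
x = 1.0684 × 10^5 / 7108.1 = 15.0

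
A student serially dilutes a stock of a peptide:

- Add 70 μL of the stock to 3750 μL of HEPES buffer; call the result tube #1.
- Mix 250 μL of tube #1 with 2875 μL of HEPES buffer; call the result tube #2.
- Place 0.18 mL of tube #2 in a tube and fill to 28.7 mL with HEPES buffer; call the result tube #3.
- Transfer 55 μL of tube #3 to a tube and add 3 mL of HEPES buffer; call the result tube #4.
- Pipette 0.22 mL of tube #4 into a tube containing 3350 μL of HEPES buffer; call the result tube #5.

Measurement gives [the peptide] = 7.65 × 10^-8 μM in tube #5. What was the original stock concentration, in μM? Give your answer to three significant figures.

Step 1: 70 μL + 3750 μL = 3820 μL total → factor 3820/70 = 54.571
Step 2: 250 μL + 2875 μL = 3125 μL total → factor 3125/250 = 12.5
Step 3: 0.18 mL brought to 28.7 mL → factor 28.7/0.18 = 159.44
Step 4: 55 μL + 3 mL = 3055 μL total → factor 3055/55 = 55.545
Step 5: 0.22 mL + 3350 μL = 3.57 mL total → factor 3.57/0.22 = 16.227
Overall dilution factor = 54.571 × 12.5 × 159.44 × 55.545 × 16.227 = 9.8034 × 10^7
Stock = 7.65 × 10^-8 μM × 9.8034 × 10^7 = 7.50 μM

7.50 μM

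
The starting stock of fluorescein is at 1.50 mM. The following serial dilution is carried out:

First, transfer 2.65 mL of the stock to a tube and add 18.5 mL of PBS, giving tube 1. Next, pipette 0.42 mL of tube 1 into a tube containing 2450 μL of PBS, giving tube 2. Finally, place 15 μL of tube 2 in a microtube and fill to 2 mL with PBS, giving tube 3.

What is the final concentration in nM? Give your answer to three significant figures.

206 nM

Step 1: 2.65 mL + 18.5 mL = 21.15 mL total → factor 21.15/2.65 = 7.9811
Step 2: 0.42 mL + 2450 μL = 2.87 mL total → factor 2.87/0.42 = 6.8333
Step 3: 15 μL brought to 2 mL → factor 2000/15 = 133.33
Overall dilution factor = 7.9811 × 6.8333 × 133.33 = 7271.7
Final = 1.50 mM / 7271.7 = 0.0002063 mM = 206 nM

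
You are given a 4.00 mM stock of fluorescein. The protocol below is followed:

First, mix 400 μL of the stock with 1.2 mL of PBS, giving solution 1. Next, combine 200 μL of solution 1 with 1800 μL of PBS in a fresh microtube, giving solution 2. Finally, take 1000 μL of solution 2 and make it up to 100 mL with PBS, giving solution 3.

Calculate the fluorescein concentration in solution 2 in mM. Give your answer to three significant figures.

0.100 mM

Step 1: 400 μL + 1.2 mL = 1600 μL total → factor 1600/400 = 4
Step 2: 200 μL + 1800 μL = 2000 μL total → factor 2000/200 = 10
Dilution factor through solution 2 = 4 × 10 = 40
[solution 2] = 4.00 mM / 40 = 0.100 mM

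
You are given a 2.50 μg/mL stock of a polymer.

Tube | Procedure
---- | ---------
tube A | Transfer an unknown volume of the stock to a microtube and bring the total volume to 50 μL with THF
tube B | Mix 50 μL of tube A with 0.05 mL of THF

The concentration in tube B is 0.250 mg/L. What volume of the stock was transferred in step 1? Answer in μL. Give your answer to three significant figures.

10.0 μL

Step 1: v brought to 50 μL → factor = 50 μL/v
Step 2: 50 μL + 0.05 mL = 100 μL total → factor 100/50 = 2
Product of known-step factors = 2
Overall factor = 2.50 μg/mL / (0.250 mg/L) = 10
Step-1 factor = 10 / 2 = 5
v = 50 μL / 5 = 10.0 μL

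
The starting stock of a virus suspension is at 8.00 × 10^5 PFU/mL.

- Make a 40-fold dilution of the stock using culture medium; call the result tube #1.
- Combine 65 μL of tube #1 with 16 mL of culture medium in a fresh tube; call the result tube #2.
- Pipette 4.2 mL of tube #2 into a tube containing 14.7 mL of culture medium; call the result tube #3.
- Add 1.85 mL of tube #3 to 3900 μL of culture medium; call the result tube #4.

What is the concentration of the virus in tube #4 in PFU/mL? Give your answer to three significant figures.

Step 1: 40-fold → factor 40
Step 2: 65 μL + 16 mL = 16065 μL total → factor 16065/65 = 247.15
Step 3: 4.2 mL + 14.7 mL = 18.9 mL total → factor 18.9/4.2 = 4.5
Step 4: 1.85 mL + 3900 μL = 5.75 mL total → factor 5.75/1.85 = 3.1081
Overall dilution factor = 40 × 247.15 × 4.5 × 3.1081 = 1.3827 × 10^5
Final = 8.00 × 10^5 PFU/mL / 1.3827 × 10^5 = 5.79 PFU/mL

5.79 PFU/mL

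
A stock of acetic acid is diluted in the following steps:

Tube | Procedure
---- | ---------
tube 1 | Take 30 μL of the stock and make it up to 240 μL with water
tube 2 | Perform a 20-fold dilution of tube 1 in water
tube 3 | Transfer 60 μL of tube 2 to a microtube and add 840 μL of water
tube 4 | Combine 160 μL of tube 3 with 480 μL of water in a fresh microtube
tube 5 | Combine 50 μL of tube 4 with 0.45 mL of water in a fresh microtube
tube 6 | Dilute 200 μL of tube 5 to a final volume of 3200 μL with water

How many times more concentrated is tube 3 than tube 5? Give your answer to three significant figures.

Step 1: 30 μL brought to 240 μL → factor 240/30 = 8
Step 2: 20-fold → factor 20
Step 3: 60 μL + 840 μL = 900 μL total → factor 900/60 = 15
Step 4: 160 μL + 480 μL = 640 μL total → factor 640/160 = 4
Step 5: 50 μL + 0.45 mL = 500 μL total → factor 500/50 = 10
Dilution factor to tube 3 = 2400; to tube 5 = 96000
[tube 3]/[tube 5] = (factor to tube 5)/(factor to tube 3) = 96000/2400 = 40.0

40.0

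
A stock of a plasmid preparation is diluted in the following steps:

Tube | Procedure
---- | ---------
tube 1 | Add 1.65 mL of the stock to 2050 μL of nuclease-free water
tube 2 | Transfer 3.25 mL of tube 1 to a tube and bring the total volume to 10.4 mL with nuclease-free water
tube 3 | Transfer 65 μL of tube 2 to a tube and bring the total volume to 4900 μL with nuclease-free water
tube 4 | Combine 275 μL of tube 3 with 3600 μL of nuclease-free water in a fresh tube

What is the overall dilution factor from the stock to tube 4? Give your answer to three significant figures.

7.62 × 10^3

Step 1: 1.65 mL + 2050 μL = 3.7 mL total → factor 3.7/1.65 = 2.2424
Step 2: 3.25 mL brought to 10.4 mL → factor 10.4/3.25 = 3.2
Step 3: 65 μL brought to 4900 μL → factor 4900/65 = 75.385
Step 4: 275 μL + 3600 μL = 3875 μL total → factor 3875/275 = 14.091
Overall dilution factor = 2.2424 × 3.2 × 75.385 × 14.091 = 7622.4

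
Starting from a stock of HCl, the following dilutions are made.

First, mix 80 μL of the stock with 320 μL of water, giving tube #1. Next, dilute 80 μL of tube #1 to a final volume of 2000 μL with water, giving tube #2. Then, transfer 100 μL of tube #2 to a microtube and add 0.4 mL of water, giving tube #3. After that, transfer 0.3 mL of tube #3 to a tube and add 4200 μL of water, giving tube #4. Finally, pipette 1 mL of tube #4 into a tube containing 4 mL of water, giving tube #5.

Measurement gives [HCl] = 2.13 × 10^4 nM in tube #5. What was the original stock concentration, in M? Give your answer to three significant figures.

Step 1: 80 μL + 320 μL = 400 μL total → factor 400/80 = 5
Step 2: 80 μL brought to 2000 μL → factor 2000/80 = 25
Step 3: 100 μL + 0.4 mL = 500 μL total → factor 500/100 = 5
Step 4: 0.3 mL + 4200 μL = 4.5 mL total → factor 4.5/0.3 = 15
Step 5: 1 mL + 4 mL = 5 mL total → factor 5/1 = 5
Overall dilution factor = 5 × 25 × 5 × 15 × 5 = 46875
Stock = 2.13 × 10^4 nM × 46875 = 9.984 × 10^8 nM = 0.998 M

0.998 M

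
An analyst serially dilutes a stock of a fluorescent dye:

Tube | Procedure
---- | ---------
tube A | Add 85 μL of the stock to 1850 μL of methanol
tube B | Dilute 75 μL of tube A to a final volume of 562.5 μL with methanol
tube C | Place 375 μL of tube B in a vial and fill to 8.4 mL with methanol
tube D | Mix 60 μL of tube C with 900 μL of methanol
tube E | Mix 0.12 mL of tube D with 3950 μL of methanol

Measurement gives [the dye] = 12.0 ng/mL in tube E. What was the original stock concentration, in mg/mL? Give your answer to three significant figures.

24.9 mg/mL

Step 1: 85 μL + 1850 μL = 1935 μL total → factor 1935/85 = 22.765
Step 2: 75 μL brought to 562.5 μL → factor 562.5/75 = 7.5
Step 3: 375 μL brought to 8.4 mL → factor 8400/375 = 22.4
Step 4: 60 μL + 900 μL = 960 μL total → factor 960/60 = 16
Step 5: 0.12 mL + 3950 μL = 4.07 mL total → factor 4.07/0.12 = 33.917
Overall dilution factor = 22.765 × 7.5 × 22.4 × 16 × 33.917 = 2.0754 × 10^6
Stock = 12.0 ng/mL × 2.0754 × 10^6 = 2.490 × 10^7 ng/mL = 24.9 mg/mL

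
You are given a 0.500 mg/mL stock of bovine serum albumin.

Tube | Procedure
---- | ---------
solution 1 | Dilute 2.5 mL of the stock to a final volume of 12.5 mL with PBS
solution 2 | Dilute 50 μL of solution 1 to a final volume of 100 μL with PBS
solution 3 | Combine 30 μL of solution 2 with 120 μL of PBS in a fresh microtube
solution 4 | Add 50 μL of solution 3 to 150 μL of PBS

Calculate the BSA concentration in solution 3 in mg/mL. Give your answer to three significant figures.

Step 1: 2.5 mL brought to 12.5 mL → factor 12.5/2.5 = 5
Step 2: 50 μL brought to 100 μL → factor 100/50 = 2
Step 3: 30 μL + 120 μL = 150 μL total → factor 150/30 = 5
Dilution factor through solution 3 = 5 × 2 × 5 = 50
[solution 3] = 0.500 mg/mL / 50 = 0.0100 mg/mL

0.0100 mg/mL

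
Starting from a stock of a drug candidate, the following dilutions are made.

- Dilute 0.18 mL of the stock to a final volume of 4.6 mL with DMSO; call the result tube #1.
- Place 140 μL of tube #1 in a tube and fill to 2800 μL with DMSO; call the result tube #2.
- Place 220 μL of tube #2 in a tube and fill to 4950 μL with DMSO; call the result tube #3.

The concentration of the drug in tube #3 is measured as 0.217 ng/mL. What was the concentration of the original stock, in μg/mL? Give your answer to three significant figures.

2.50 μg/mL

Step 1: 0.18 mL brought to 4.6 mL → factor 4.6/0.18 = 25.556
Step 2: 140 μL brought to 2800 μL → factor 2800/140 = 20
Step 3: 220 μL brought to 4950 μL → factor 4950/220 = 22.5
Overall dilution factor = 25.556 × 20 × 22.5 = 11500
Stock = 0.217 ng/mL × 11500 = 2496 ng/mL = 2.50 μg/mL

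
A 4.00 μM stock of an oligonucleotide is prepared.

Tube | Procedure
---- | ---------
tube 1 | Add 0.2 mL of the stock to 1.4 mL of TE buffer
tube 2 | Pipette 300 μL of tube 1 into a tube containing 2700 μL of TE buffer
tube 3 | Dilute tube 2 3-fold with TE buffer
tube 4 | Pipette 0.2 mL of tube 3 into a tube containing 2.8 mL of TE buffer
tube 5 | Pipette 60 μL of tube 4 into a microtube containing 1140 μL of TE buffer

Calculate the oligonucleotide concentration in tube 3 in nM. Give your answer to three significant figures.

Step 1: 0.2 mL + 1.4 mL = 1.6 mL total → factor 1.6/0.2 = 8
Step 2: 300 μL + 2700 μL = 3000 μL total → factor 3000/300 = 10
Step 3: 3-fold → factor 3
Dilution factor through tube 3 = 8 × 10 × 3 = 240
[tube 3] = 4.00 μM / 240 = 0.01667 μM = 16.7 nM

16.7 nM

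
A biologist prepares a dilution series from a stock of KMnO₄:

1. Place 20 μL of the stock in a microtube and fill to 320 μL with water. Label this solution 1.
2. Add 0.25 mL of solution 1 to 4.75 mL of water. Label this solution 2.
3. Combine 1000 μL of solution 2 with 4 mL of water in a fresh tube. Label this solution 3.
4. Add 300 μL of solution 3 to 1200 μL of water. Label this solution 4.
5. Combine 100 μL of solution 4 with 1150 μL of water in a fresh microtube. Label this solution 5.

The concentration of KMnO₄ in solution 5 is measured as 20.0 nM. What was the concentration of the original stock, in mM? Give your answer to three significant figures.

2.00 mM

Step 1: 20 μL brought to 320 μL → factor 320/20 = 16
Step 2: 0.25 mL + 4.75 mL = 5 mL total → factor 5/0.25 = 20
Step 3: 1000 μL + 4 mL = 5000 μL total → factor 5000/1000 = 5
Step 4: 300 μL + 1200 μL = 1500 μL total → factor 1500/300 = 5
Step 5: 100 μL + 1150 μL = 1250 μL total → factor 1250/100 = 12.5
Overall dilution factor = 16 × 20 × 5 × 5 × 12.5 = 1 × 10^5
Stock = 20.0 nM × 1 × 10^5 = 2.000 × 10^6 nM = 2.00 mM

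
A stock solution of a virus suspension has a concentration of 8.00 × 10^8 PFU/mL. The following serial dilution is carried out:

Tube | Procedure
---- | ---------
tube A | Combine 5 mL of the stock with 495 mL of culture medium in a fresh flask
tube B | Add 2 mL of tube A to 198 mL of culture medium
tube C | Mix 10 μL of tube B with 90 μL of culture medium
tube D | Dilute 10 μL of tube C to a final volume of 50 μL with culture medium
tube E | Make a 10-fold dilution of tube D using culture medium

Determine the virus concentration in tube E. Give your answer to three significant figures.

Step 1: 5 mL + 495 mL = 500 mL total → factor 500/5 = 100
Step 2: 2 mL + 198 mL = 200 mL total → factor 200/2 = 100
Step 3: 10 μL + 90 μL = 100 μL total → factor 100/10 = 10
Step 4: 10 μL brought to 50 μL → factor 50/10 = 5
Step 5: 10-fold → factor 10
Overall dilution factor = 100 × 100 × 10 × 5 × 10 = 5 × 10^6
Final = 8.00 × 10^8 PFU/mL / 5 × 10^6 = 160 PFU/mL

160 PFU/mL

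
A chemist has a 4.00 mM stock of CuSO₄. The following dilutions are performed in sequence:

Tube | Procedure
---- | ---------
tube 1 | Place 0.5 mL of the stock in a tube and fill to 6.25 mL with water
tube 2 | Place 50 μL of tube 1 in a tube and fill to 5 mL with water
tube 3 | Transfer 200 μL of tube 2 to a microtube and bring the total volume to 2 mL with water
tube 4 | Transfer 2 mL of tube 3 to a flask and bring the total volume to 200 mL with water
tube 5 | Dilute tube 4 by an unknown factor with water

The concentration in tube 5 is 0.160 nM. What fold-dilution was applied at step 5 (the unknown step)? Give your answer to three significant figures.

Step 1: 0.5 mL brought to 6.25 mL → factor 6.25/0.5 = 12.5
Step 2: 50 μL brought to 5 mL → factor 5000/50 = 100
Step 3: 200 μL brought to 2 mL → factor 2000/200 = 10
Step 4: 2 mL brought to 200 mL → factor 200/2 = 100
Step 5: unknown factor x
Product of known-step factors = 1.25 × 10^6
Overall factor = 4.00 mM / (0.160 nM) = 2.5 × 10^7
x = 2.5 × 10^7 / 1.25 × 10^6 = 20.0

20.0-fold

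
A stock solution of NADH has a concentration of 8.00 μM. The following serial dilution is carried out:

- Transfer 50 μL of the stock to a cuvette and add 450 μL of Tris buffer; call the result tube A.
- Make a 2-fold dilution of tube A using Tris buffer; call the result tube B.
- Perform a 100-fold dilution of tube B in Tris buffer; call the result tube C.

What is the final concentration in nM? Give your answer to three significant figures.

Step 1: 50 μL + 450 μL = 500 μL total → factor 500/50 = 10
Step 2: 2-fold → factor 2
Step 3: 100-fold → factor 100
Overall dilution factor = 10 × 2 × 100 = 2000
Final = 8.00 μM / 2000 = 0.004000 μM = 4.00 nM

4.00 nM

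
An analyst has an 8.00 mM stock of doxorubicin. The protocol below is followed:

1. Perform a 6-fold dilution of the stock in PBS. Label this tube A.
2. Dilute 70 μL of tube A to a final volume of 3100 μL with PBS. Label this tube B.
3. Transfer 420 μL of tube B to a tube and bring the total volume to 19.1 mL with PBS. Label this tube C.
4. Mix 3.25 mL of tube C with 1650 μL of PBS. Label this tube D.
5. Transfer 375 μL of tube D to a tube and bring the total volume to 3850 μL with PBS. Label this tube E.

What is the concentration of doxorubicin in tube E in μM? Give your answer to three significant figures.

0.0428 μM

Step 1: 6-fold → factor 6
Step 2: 70 μL brought to 3100 μL → factor 3100/70 = 44.286
Step 3: 420 μL brought to 19.1 mL → factor 19100/420 = 45.476
Step 4: 3.25 mL + 1650 μL = 4.9 mL total → factor 4.9/3.25 = 1.5077
Step 5: 375 μL brought to 3850 μL → factor 3850/375 = 10.267
Overall dilution factor = 6 × 44.286 × 45.476 × 1.5077 × 10.267 = 1.8704 × 10^5
Final = 8.00 mM / 1.8704 × 10^5 = 4.277 × 10^-5 mM = 0.0428 μM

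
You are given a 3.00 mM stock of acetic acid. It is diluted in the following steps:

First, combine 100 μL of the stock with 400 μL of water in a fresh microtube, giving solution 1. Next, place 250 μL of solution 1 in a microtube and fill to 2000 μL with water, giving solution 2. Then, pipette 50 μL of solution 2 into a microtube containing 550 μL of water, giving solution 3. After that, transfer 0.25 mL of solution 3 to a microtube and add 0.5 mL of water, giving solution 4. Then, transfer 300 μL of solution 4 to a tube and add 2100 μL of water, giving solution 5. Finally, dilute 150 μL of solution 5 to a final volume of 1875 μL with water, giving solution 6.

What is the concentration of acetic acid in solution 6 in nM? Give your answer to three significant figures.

20.8 nM

Step 1: 100 μL + 400 μL = 500 μL total → factor 500/100 = 5
Step 2: 250 μL brought to 2000 μL → factor 2000/250 = 8
Step 3: 50 μL + 550 μL = 600 μL total → factor 600/50 = 12
Step 4: 0.25 mL + 0.5 mL = 0.75 mL total → factor 0.75/0.25 = 3
Step 5: 300 μL + 2100 μL = 2400 μL total → factor 2400/300 = 8
Step 6: 150 μL brought to 1875 μL → factor 1875/150 = 12.5
Overall dilution factor = 5 × 8 × 12 × 3 × 8 × 12.5 = 1.44 × 10^5
Final = 3.00 mM / 1.44 × 10^5 = 2.083 × 10^-5 mM = 20.8 nM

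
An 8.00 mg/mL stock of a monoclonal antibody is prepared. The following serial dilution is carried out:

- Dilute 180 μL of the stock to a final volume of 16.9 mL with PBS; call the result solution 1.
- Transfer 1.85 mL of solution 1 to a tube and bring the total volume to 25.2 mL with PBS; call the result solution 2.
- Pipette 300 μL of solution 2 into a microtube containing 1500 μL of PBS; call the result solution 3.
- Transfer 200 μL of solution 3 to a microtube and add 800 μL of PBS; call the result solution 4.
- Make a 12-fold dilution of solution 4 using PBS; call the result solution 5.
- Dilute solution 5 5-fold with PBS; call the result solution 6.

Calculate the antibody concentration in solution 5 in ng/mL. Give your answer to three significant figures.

Step 1: 180 μL brought to 16.9 mL → factor 16900/180 = 93.889
Step 2: 1.85 mL brought to 25.2 mL → factor 25.2/1.85 = 13.622
Step 3: 300 μL + 1500 μL = 1800 μL total → factor 1800/300 = 6
Step 4: 200 μL + 800 μL = 1000 μL total → factor 1000/200 = 5
Step 5: 12-fold → factor 12
Dilution factor through solution 5 = 93.889 × 13.622 × 6 × 5 × 12 = 4.6041 × 10^5
[solution 5] = 8.00 mg/mL / 4.6041 × 10^5 = 1.738 × 10^-5 mg/mL = 17.4 ng/mL

17.4 ng/mL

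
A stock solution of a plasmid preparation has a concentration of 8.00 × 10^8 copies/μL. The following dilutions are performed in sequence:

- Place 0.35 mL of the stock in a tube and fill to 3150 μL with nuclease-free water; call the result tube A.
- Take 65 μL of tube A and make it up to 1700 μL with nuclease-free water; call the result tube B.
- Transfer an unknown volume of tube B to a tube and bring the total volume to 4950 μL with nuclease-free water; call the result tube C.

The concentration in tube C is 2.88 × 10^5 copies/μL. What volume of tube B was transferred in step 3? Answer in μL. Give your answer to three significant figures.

Step 1: 0.35 mL brought to 3150 μL → factor 3.15/0.35 = 9
Step 2: 65 μL brought to 1700 μL → factor 1700/65 = 26.154
Step 3: v brought to 4950 μL → factor = 4950 μL/v
Product of known-step factors = 235.38
Overall factor = 8.00 × 10^8 copies/μL / (2.88 × 10^5 copies/μL) = 2777.8
Step-3 factor = 2777.8 / 235.38 = 11.801
v = 4950 μL / 11.801 = 419 μL

419 μL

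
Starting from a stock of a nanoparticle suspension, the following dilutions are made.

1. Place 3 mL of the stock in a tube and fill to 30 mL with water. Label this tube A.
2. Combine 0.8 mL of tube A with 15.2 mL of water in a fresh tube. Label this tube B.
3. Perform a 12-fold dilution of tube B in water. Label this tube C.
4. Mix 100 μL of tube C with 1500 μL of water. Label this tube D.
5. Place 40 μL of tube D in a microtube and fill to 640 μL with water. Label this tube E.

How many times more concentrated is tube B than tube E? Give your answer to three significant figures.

Step 1: 3 mL brought to 30 mL → factor 30/3 = 10
Step 2: 0.8 mL + 15.2 mL = 16 mL total → factor 16/0.8 = 20
Step 3: 12-fold → factor 12
Step 4: 100 μL + 1500 μL = 1600 μL total → factor 1600/100 = 16
Step 5: 40 μL brought to 640 μL → factor 640/40 = 16
Dilution factor to tube B = 200; to tube E = 6.144 × 10^5
[tube B]/[tube E] = (factor to tube E)/(factor to tube B) = 6.144 × 10^5/200 = 3.07 × 10^3

3.07 × 10^3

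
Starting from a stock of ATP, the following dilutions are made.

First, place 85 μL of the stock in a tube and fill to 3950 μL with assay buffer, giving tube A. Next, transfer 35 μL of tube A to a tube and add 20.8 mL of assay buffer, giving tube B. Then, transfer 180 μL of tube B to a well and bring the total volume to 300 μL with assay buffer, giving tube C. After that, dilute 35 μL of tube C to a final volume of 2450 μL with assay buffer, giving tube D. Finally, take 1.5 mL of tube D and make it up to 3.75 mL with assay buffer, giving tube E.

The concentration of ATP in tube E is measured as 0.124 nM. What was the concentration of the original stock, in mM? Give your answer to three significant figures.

Step 1: 85 μL brought to 3950 μL → factor 3950/85 = 46.471
Step 2: 35 μL + 20.8 mL = 20835 μL total → factor 20835/35 = 595.29
Step 3: 180 μL brought to 300 μL → factor 300/180 = 1.6667
Step 4: 35 μL brought to 2450 μL → factor 2450/35 = 70
Step 5: 1.5 mL brought to 3.75 mL → factor 3.75/1.5 = 2.5
Overall dilution factor = 46.471 × 595.29 × 1.6667 × 70 × 2.5 = 8.0685 × 10^6
Stock = 0.124 nM × 8.0685 × 10^6 = 1.000 × 10^6 nM = 1.00 mM

1.00 mM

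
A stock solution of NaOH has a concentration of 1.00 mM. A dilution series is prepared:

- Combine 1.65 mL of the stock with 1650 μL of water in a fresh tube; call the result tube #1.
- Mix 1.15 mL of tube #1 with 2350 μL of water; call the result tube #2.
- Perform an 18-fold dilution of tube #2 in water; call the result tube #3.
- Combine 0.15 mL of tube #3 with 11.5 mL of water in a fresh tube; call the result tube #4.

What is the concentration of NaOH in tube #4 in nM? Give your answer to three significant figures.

Step 1: 1.65 mL + 1650 μL = 3.3 mL total → factor 3.3/1.65 = 2
Step 2: 1.15 mL + 2350 μL = 3.5 mL total → factor 3.5/1.15 = 3.0435
Step 3: 18-fold → factor 18
Step 4: 0.15 mL + 11.5 mL = 11.65 mL total → factor 11.65/0.15 = 77.667
Overall dilution factor = 2 × 3.0435 × 18 × 77.667 = 8509.6
Final = 1.00 mM / 8509.6 = 0.0001175 mM = 118 nM

118 nM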